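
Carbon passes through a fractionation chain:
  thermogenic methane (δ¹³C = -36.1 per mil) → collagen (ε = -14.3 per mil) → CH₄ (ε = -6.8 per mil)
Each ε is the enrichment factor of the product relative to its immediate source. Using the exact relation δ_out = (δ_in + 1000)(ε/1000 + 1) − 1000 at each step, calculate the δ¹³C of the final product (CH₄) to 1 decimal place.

step 1: δ = (-36.10 + 1000)·(-14.3/1000 + 1) − 1000 = -49.88 per mil
step 2: δ = (-49.88 + 1000)·(-6.8/1000 + 1) − 1000 = -56.34 per mil

-56.3 per mil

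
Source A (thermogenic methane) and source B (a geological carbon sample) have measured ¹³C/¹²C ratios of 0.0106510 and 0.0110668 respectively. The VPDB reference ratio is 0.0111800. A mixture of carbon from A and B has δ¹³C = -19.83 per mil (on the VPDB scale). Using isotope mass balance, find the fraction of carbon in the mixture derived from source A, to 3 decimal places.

δ_A = (0.0106510/0.0111800 − 1)×1000 = (0.952683 − 1)×1000 = -47.317 per mil
δ_B = (0.0110668/0.0111800 − 1)×1000 = (0.989875 − 1)×1000 = -10.125 per mil
f_A = (δ_mix − δ_B)/(δ_A − δ_B) = (-19.83 − (-10.125))/(-47.317 − (-10.125))
f_A = -9.705 / -37.191 = 0.2609

0.261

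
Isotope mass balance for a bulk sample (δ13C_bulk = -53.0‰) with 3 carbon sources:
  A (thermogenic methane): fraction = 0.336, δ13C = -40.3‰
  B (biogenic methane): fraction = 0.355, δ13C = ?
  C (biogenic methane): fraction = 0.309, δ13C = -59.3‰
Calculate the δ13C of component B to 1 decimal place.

-59.5‰

Isotope mass balance: δ_bulk = Σ fᵢ·δᵢ.
-53.0 = 0.336×(-40.3) + 0.355×δ_B + 0.309×(-59.3)
0.355·δ_B = -53.0 − (-31.864) = -21.136
δ_B = -21.136 / 0.355 = -59.54‰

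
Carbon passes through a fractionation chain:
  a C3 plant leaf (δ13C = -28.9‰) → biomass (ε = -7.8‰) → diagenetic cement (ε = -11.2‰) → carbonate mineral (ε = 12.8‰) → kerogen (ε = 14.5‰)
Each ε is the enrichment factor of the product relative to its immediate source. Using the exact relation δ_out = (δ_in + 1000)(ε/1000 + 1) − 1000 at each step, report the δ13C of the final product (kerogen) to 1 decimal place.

step 1: δ = (-28.90 + 1000)·(-7.8/1000 + 1) − 1000 = -36.47‰
step 2: δ = (-36.47 + 1000)·(-11.2/1000 + 1) − 1000 = -47.27‰
step 3: δ = (-47.27 + 1000)·(12.8/1000 + 1) − 1000 = -35.07‰
step 4: δ = (-35.07 + 1000)·(14.5/1000 + 1) − 1000 = -21.08‰

-21.1‰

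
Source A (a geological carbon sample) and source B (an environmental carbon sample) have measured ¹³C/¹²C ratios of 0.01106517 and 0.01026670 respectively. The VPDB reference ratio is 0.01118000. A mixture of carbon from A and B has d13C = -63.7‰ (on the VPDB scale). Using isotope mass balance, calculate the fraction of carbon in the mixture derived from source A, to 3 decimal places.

δ_A = (0.01106517/0.01118000 − 1)×1000 = (0.989729 − 1)×1000 = -10.271‰
δ_B = (0.01026670/0.01118000 − 1)×1000 = (0.918309 − 1)×1000 = -81.691‰
f_A = (δ_mix − δ_B)/(δ_A − δ_B) = (-63.7 − (-81.691))/(-10.271 − (-81.691))
f_A = 17.991 / 71.419 = 0.2519

0.252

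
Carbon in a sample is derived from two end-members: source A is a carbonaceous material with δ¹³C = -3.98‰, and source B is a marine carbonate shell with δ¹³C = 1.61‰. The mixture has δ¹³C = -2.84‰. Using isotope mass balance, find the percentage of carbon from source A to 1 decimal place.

79.6%

δ_mix = f_A·δ_A + (1 − f_A)·δ_B  ⇒  f_A = (δ_mix − δ_B)/(δ_A − δ_B)
f_A = (-2.84 − (1.61)) / (-3.98 − (1.61))
f_A = -4.45 / -5.59 = 0.7961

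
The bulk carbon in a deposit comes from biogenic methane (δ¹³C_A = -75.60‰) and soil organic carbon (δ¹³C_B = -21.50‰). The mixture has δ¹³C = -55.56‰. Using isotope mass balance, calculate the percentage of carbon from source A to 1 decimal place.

δ_mix = f_A·δ_A + (1 − f_A)·δ_B  ⇒  f_A = (δ_mix − δ_B)/(δ_A − δ_B)
f_A = (-55.56 − (-21.50)) / (-75.60 − (-21.50))
f_A = -34.06 / -54.10 = 0.6296

63.0%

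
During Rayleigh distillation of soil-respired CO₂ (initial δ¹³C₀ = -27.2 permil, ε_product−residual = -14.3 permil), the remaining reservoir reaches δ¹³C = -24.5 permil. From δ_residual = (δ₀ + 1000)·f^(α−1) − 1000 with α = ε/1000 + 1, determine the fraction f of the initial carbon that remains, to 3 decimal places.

α − 1 = ε/1000 = -0.0143
(δ_res + 1000)/(δ₀ + 1000) = (-24.5 + 1000)/(-27.2 + 1000) = 975.5/972.8 = 1.002775
f = 1.002775^(1/-0.0143) = exp(ln(1.002775)/-0.0143) = exp(0.00277/-0.0143)
f = exp(-0.1938) = 0.8238

0.824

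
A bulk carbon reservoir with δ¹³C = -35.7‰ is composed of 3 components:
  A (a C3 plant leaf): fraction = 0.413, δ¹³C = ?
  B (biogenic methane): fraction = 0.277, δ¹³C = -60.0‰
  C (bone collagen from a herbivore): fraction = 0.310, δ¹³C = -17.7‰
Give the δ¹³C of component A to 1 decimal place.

Isotope mass balance: δ_bulk = Σ fᵢ·δᵢ.
-35.7 = 0.413×δ_A + 0.277×(-60.0) + 0.310×(-17.7)
0.413·δ_A = -35.7 − (-22.107) = -13.593
δ_A = -13.593 / 0.413 = -32.91‰

-32.9‰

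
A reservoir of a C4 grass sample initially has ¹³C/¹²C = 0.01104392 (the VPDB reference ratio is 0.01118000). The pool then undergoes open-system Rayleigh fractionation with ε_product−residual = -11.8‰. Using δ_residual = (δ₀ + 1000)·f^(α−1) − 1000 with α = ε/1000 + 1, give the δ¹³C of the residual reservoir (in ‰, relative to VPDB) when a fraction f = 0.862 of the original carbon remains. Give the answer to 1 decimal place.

-10.4‰

δ₀ = (0.01104392/0.01118000 − 1)×1000 = (0.987828 − 1)×1000 = -12.172‰
α − 1 = ε/1000 = -0.0118
f^(α−1) = 0.862^(-0.0118) = 1.001754
δ_res = (-12.172 + 1000) × 1.001754 − 1000 = 989.561 − 1000 = -10.44‰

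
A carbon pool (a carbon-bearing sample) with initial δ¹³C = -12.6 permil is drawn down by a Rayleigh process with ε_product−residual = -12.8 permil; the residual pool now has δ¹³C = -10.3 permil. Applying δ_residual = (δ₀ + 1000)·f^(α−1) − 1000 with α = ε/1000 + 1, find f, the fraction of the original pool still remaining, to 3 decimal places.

α − 1 = ε/1000 = -0.0128
(δ_res + 1000)/(δ₀ + 1000) = (-10.3 + 1000)/(-12.6 + 1000) = 989.7/987.4 = 1.002329
f = 1.002329^(1/-0.0128) = exp(ln(1.002329)/-0.0128) = exp(0.00233/-0.0128)
f = exp(-0.1818) = 0.8338

0.834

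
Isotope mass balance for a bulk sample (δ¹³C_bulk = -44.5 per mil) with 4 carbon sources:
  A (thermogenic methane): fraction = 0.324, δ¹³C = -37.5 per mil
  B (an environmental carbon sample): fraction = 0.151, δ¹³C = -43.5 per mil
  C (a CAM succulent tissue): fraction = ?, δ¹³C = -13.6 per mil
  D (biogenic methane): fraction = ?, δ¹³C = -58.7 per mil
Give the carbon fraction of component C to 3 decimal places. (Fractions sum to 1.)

0.112

Let f_C and f_D be the unknown fractions; fractions sum to 1 so f_C + f_D = 0.525.
Mass balance: Σ fᵢ·δᵢ = δ_bulk ⇒ f_C·(-13.6) + f_D·(-58.7) = -44.5 − (-18.718) = -25.782
Substitute f_D = 0.525 − f_C:
f_C·(-13.6 − -58.7) = -25.782 − 0.525×(-58.7) = 5.036
f_C = 5.036 / 45.1 = 0.1117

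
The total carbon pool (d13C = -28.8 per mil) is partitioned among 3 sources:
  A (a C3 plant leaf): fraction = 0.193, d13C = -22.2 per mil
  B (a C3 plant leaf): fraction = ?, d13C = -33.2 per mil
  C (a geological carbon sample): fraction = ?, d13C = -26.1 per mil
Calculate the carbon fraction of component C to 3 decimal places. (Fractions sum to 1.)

0.321

Let f_C and f_B be the unknown fractions; fractions sum to 1 so f_C + f_B = 0.807.
Mass balance: Σ fᵢ·δᵢ = δ_bulk ⇒ f_C·(-26.1) + f_B·(-33.2) = -28.8 − (-4.285) = -24.515
Substitute f_B = 0.807 − f_C:
f_C·(-26.1 − -33.2) = -24.515 − 0.807×(-33.2) = 2.277
f_C = 2.277 / 7.1 = 0.3207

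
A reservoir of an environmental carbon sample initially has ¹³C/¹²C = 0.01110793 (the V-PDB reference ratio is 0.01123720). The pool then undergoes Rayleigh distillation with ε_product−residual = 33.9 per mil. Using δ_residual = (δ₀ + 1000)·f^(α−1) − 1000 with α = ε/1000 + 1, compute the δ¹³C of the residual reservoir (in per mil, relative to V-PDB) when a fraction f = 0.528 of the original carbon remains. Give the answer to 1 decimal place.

δ₀ = (0.01110793/0.01123720 − 1)×1000 = (0.988496 − 1)×1000 = -11.504 per mil
α − 1 = ε/1000 = 0.0339
f^(α−1) = 0.528^(0.0339) = 0.978582
δ_res = (-11.504 + 1000) × 0.978582 − 1000 = 967.325 − 1000 = -32.68 per mil

-32.7 per mil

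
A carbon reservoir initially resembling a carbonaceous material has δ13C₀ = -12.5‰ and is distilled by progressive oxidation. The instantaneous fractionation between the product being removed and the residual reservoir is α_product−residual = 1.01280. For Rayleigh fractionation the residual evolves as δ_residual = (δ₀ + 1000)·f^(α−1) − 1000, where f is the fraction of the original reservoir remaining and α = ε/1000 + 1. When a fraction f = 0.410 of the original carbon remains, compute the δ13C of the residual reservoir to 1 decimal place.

-23.7‰

Rayleigh residual: δ_res = (δ₀ + 1000)·f^(α−1) − 1000
α − 1 = 0.01280
f^(α−1) = 0.410^(0.01280) = 0.988652
δ_res = (-12.5 + 1000) × 0.988652 − 1000 = 976.294 − 1000 = -23.71‰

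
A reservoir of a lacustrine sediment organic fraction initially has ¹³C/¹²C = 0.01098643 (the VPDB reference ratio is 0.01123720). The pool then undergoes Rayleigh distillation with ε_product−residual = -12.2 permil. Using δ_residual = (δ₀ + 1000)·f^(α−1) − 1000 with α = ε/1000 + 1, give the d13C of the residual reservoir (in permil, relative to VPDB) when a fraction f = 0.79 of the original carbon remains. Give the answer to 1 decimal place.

-19.5 permil

δ₀ = (0.01098643/0.01123720 − 1)×1000 = (0.977684 − 1)×1000 = -22.316 permil
α − 1 = ε/1000 = -0.0122
f^(α−1) = 0.79^(-0.0122) = 1.002880
δ_res = (-22.316 + 1000) × 1.002880 − 1000 = 980.500 − 1000 = -19.50 permil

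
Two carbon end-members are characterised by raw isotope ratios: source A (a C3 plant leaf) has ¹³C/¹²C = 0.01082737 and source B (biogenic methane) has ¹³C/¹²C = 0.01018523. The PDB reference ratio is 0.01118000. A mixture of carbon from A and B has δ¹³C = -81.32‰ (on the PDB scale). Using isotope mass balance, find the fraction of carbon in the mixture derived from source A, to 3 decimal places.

δ_A = (0.01082737/0.01118000 − 1)×1000 = (0.968459 − 1)×1000 = -31.541‰
δ_B = (0.01018523/0.01118000 − 1)×1000 = (0.911022 − 1)×1000 = -88.978‰
f_A = (δ_mix − δ_B)/(δ_A − δ_B) = (-81.32 − (-88.978))/(-31.541 − (-88.978))
f_A = 7.658 / 57.436 = 0.1333

0.133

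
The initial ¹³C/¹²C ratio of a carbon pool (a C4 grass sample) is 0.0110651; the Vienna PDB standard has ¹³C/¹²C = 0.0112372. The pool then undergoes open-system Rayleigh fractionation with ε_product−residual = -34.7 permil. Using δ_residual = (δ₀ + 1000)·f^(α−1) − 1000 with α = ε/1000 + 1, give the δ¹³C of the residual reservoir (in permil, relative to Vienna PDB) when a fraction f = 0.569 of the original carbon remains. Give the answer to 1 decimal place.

4.1 permil

δ₀ = (0.0110651/0.0112372 − 1)×1000 = (0.984685 − 1)×1000 = -15.315 permil
α − 1 = ε/1000 = -0.0347
f^(α−1) = 0.569^(-0.0347) = 1.019759
δ_res = (-15.315 + 1000) × 1.019759 − 1000 = 1004.141 − 1000 = 4.14 permil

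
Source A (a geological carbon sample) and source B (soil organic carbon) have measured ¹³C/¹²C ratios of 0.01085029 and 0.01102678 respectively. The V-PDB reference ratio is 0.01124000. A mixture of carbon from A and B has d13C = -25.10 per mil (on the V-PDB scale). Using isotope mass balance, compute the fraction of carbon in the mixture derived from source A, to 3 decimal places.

δ_A = (0.01085029/0.01124000 − 1)×1000 = (0.965328 − 1)×1000 = -34.672 per mil
δ_B = (0.01102678/0.01124000 − 1)×1000 = (0.981030 − 1)×1000 = -18.970 per mil
f_A = (δ_mix − δ_B)/(δ_A − δ_B) = (-25.10 − (-18.970))/(-34.672 − (-18.970))
f_A = -6.130 / -15.702 = 0.3904

0.390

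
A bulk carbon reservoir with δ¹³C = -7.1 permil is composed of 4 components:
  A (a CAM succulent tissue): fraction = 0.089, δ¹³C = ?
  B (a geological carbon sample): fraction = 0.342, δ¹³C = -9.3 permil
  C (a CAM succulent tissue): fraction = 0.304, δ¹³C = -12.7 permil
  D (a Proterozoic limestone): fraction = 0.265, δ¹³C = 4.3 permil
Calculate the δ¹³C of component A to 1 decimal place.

-13.5 permil

Isotope mass balance: δ_bulk = Σ fᵢ·δᵢ.
-7.1 = 0.089×δ_A + 0.342×(-9.3) + 0.304×(-12.7) + 0.265×(4.3)
0.089·δ_A = -7.1 − (-5.902) = -1.198
δ_A = -1.198 / 0.089 = -13.46 permil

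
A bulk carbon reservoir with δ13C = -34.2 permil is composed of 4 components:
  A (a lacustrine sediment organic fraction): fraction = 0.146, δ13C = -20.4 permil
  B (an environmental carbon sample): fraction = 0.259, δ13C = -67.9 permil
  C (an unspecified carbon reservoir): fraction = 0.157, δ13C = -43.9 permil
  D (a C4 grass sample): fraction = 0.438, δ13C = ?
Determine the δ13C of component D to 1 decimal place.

Isotope mass balance: δ_bulk = Σ fᵢ·δᵢ.
-34.2 = 0.146×(-20.4) + 0.259×(-67.9) + 0.157×(-43.9) + 0.438×δ_D
0.438·δ_D = -34.2 − (-27.457) = -6.743
δ_D = -6.743 / 0.438 = -15.40 permil

-15.4 permil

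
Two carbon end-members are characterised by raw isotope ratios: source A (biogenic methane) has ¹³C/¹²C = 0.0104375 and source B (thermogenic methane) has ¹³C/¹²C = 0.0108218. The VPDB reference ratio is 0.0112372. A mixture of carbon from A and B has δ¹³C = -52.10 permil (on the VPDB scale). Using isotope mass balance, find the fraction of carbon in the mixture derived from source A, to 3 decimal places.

0.443

δ_A = (0.0104375/0.0112372 − 1)×1000 = (0.928835 − 1)×1000 = -71.165 permil
δ_B = (0.0108218/0.0112372 − 1)×1000 = (0.963033 − 1)×1000 = -36.967 permil
f_A = (δ_mix − δ_B)/(δ_A − δ_B) = (-52.10 − (-36.967))/(-71.165 − (-36.967))
f_A = -15.133 / -34.199 = 0.4425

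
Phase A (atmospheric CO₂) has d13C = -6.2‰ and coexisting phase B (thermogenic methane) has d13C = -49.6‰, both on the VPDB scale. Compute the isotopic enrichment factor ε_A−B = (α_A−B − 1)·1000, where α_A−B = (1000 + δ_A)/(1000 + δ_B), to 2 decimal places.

45.66‰

α_A−B = (1000 + -6.2) / (1000 + -49.6) = 993.8 / 950.4 = 1.045665
ε_A−B = (1.045665 − 1) × 1000 = 45.665‰
(The approximation ε ≈ δ_A − δ_B would give 43.4‰.)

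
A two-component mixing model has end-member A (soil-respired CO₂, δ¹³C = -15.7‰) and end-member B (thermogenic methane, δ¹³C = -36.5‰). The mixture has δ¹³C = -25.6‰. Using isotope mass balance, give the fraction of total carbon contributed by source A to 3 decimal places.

0.524

δ_mix = f_A·δ_A + (1 − f_A)·δ_B  ⇒  f_A = (δ_mix − δ_B)/(δ_A − δ_B)
f_A = (-25.6 − (-36.5)) / (-15.7 − (-36.5))
f_A = 10.9 / 20.8 = 0.5240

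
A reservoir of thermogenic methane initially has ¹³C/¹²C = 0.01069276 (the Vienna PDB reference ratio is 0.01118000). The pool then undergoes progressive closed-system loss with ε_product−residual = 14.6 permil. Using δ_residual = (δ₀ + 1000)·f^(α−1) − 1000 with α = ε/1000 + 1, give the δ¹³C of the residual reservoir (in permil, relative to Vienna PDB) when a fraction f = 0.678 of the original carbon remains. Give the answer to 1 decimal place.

δ₀ = (0.01069276/0.01118000 − 1)×1000 = (0.956419 − 1)×1000 = -43.581 permil
α − 1 = ε/1000 = 0.0146
f^(α−1) = 0.678^(0.0146) = 0.994342
δ_res = (-43.581 + 1000) × 0.994342 − 1000 = 951.008 − 1000 = -48.99 permil

-49.0 permil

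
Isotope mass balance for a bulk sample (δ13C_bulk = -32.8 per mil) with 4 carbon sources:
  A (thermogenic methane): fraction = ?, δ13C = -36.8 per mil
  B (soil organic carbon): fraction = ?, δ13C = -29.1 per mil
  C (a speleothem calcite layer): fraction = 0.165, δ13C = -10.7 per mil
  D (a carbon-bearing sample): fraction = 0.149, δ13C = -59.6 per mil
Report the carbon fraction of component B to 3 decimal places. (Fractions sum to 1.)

0.401

Let f_B and f_A be the unknown fractions; fractions sum to 1 so f_B + f_A = 0.686.
Mass balance: Σ fᵢ·δᵢ = δ_bulk ⇒ f_B·(-29.1) + f_A·(-36.8) = -32.8 − (-10.646) = -22.154
Substitute f_A = 0.686 − f_B:
f_B·(-29.1 − -36.8) = -22.154 − 0.686×(-36.8) = 3.091
f_B = 3.091 / 7.7 = 0.4014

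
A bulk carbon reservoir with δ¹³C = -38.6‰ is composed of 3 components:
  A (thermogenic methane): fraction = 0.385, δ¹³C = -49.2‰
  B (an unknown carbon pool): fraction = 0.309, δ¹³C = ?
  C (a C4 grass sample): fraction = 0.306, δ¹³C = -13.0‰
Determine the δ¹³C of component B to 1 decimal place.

-50.7‰

Isotope mass balance: δ_bulk = Σ fᵢ·δᵢ.
-38.6 = 0.385×(-49.2) + 0.309×δ_B + 0.306×(-13.0)
0.309·δ_B = -38.6 − (-22.920) = -15.680
δ_B = -15.680 / 0.309 = -50.74‰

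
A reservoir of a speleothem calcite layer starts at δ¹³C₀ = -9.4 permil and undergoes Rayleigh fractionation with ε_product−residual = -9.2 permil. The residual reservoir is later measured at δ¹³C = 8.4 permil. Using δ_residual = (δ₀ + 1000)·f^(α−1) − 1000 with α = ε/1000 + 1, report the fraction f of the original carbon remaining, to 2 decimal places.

0.14

α − 1 = ε/1000 = -0.0092
(δ_res + 1000)/(δ₀ + 1000) = (8.4 + 1000)/(-9.4 + 1000) = 1008.4/990.6 = 1.017969
f = 1.017969^(1/-0.0092) = exp(ln(1.017969)/-0.0092) = exp(0.01781/-0.0092)
f = exp(-1.9358) = 0.1443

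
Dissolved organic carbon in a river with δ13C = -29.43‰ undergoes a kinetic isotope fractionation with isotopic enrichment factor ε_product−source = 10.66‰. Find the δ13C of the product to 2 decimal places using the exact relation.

-19.08‰

Exactly, δ_product = (δ_source + 1000)·(ε/1000 + 1) − 1000.
δ_product = (-29.43 + 1000) × (10.66/1000 + 1) − 1000
δ_product = -19.084‰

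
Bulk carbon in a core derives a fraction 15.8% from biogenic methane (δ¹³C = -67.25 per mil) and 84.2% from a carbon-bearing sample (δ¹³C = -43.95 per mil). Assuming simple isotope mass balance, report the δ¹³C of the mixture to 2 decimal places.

-47.63 per mil

δ_mix = f_A·δ_A + f_B·δ_B
δ_mix = 0.158 × (-67.25) + 0.842 × (-43.95)
δ_mix = -10.626 + -37.006 = -47.631 per mil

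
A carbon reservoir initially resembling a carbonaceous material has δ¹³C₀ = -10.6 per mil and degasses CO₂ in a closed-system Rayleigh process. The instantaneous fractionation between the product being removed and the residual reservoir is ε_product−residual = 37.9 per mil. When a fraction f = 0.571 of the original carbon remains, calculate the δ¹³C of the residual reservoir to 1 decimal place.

-31.4 per mil

Rayleigh residual: δ_res = (δ₀ + 1000)·f^(α−1) − 1000
α = ε/1000 + 1 = 1.03790, so α − 1 = 0.03790
f^(α−1) = 0.571^(0.03790) = 0.978986
δ_res = (-10.6 + 1000) × 0.978986 − 1000 = 968.609 − 1000 = -31.39 per mil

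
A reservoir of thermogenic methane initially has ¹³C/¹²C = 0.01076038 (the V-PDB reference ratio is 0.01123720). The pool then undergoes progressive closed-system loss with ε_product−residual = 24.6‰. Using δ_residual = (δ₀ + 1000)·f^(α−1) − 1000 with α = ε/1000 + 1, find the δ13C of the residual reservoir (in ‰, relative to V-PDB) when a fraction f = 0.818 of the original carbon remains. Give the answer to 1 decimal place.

-47.2‰

δ₀ = (0.01076038/0.01123720 − 1)×1000 = (0.957568 − 1)×1000 = -42.432‰
α − 1 = ε/1000 = 0.0246
f^(α−1) = 0.818^(0.0246) = 0.995070
δ_res = (-42.432 + 1000) × 0.995070 − 1000 = 952.847 − 1000 = -47.15‰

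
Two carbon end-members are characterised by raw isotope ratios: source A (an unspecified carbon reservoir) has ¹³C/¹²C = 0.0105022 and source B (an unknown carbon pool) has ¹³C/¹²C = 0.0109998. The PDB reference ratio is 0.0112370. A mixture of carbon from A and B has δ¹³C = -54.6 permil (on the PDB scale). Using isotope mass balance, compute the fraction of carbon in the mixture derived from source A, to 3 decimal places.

δ_A = (0.0105022/0.0112370 − 1)×1000 = (0.934609 − 1)×1000 = -65.391 permil
δ_B = (0.0109998/0.0112370 − 1)×1000 = (0.978891 − 1)×1000 = -21.109 permil
f_A = (δ_mix − δ_B)/(δ_A − δ_B) = (-54.6 − (-21.109))/(-65.391 − (-21.109))
f_A = -33.491 / -44.282 = 0.7563

0.756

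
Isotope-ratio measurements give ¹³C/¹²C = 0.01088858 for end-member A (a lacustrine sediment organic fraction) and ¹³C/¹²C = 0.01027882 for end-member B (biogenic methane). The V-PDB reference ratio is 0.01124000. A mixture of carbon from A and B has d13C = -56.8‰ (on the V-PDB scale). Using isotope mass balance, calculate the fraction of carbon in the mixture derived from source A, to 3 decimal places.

δ_A = (0.01088858/0.01124000 − 1)×1000 = (0.968735 − 1)×1000 = -31.265‰
δ_B = (0.01027882/0.01124000 − 1)×1000 = (0.914486 − 1)×1000 = -85.514‰
f_A = (δ_mix − δ_B)/(δ_A − δ_B) = (-56.8 − (-85.514))/(-31.265 − (-85.514))
f_A = 28.714 / 54.249 = 0.5293

0.529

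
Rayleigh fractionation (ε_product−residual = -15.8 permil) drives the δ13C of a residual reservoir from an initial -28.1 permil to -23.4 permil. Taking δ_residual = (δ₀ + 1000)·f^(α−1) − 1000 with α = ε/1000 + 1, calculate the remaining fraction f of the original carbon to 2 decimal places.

0.74

α − 1 = ε/1000 = -0.0158
(δ_res + 1000)/(δ₀ + 1000) = (-23.4 + 1000)/(-28.1 + 1000) = 976.6/971.9 = 1.004836
f = 1.004836^(1/-0.0158) = exp(ln(1.004836)/-0.0158) = exp(0.00482/-0.0158)
f = exp(-0.3053) = 0.7369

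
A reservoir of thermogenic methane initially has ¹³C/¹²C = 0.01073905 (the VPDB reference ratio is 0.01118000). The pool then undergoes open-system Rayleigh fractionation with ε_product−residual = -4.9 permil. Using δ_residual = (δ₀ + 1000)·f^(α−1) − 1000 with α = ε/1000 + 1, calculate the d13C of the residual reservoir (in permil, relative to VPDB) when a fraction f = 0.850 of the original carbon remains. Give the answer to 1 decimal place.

δ₀ = (0.01073905/0.01118000 − 1)×1000 = (0.960559 − 1)×1000 = -39.441 permil
α − 1 = ε/1000 = -0.0049
f^(α−1) = 0.850^(-0.0049) = 1.000797
δ_res = (-39.441 + 1000) × 1.000797 − 1000 = 961.324 − 1000 = -38.68 permil

-38.7 permil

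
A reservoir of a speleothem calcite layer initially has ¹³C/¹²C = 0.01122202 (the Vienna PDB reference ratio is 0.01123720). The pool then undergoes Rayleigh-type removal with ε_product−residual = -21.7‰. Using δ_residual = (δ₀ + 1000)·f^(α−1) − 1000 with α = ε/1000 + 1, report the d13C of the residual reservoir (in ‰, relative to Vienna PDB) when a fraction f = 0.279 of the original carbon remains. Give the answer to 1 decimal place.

δ₀ = (0.01122202/0.01123720 − 1)×1000 = (0.998649 − 1)×1000 = -1.351‰
α − 1 = ε/1000 = -0.0217
f^(α−1) = 0.279^(-0.0217) = 1.028088
δ_res = (-1.351 + 1000) × 1.028088 − 1000 = 1026.699 − 1000 = 26.70‰

26.7‰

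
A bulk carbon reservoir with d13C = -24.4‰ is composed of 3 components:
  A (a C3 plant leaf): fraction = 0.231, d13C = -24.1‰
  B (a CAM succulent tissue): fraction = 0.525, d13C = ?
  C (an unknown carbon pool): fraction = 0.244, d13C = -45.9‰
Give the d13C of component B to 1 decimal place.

-14.5‰

Isotope mass balance: δ_bulk = Σ fᵢ·δᵢ.
-24.4 = 0.231×(-24.1) + 0.525×δ_B + 0.244×(-45.9)
0.525·δ_B = -24.4 − (-16.767) = -7.633
δ_B = -7.633 / 0.525 = -14.54‰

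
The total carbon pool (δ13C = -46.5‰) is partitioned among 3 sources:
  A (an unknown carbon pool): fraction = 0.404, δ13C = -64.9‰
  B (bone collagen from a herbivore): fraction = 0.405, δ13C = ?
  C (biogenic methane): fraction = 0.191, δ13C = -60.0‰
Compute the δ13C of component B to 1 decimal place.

Isotope mass balance: δ_bulk = Σ fᵢ·δᵢ.
-46.5 = 0.404×(-64.9) + 0.405×δ_B + 0.191×(-60.0)
0.405·δ_B = -46.5 − (-37.680) = -8.820
δ_B = -8.820 / 0.405 = -21.78‰

-21.8‰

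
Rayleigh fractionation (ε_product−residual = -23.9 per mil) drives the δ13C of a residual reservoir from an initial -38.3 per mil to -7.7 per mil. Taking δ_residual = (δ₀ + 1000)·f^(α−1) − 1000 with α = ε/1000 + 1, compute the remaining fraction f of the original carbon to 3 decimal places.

α − 1 = ε/1000 = -0.0239
(δ_res + 1000)/(δ₀ + 1000) = (-7.7 + 1000)/(-38.3 + 1000) = 992.3/961.7 = 1.031819
f = 1.031819^(1/-0.0239) = exp(ln(1.031819)/-0.0239) = exp(0.03132/-0.0239)
f = exp(-1.3106) = 0.2697

0.270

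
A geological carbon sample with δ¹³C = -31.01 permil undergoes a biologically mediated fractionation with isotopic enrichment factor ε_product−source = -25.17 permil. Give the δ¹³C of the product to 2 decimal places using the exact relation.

Exactly, δ_product = (δ_source + 1000)·(ε/1000 + 1) − 1000.
δ_product = (-31.01 + 1000) × (-25.17/1000 + 1) − 1000
δ_product = -55.399 permil

-55.40 permil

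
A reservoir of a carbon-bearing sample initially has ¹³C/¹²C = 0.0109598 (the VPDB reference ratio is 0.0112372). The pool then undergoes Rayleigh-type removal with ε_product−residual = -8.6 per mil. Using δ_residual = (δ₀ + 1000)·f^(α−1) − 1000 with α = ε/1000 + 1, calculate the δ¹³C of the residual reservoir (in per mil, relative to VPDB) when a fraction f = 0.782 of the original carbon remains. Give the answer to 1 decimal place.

δ₀ = (0.0109598/0.0112372 − 1)×1000 = (0.975314 − 1)×1000 = -24.686 per mil
α − 1 = ε/1000 = -0.0086
f^(α−1) = 0.782^(-0.0086) = 1.002117
δ_res = (-24.686 + 1000) × 1.002117 − 1000 = 977.379 − 1000 = -22.62 per mil

-22.6 per mil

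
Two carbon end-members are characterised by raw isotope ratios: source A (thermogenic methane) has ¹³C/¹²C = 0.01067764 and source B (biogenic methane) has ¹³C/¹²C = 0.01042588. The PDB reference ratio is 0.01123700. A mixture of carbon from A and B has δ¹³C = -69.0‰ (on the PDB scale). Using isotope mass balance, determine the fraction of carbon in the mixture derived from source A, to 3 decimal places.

δ_A = (0.01067764/0.01123700 − 1)×1000 = (0.950222 − 1)×1000 = -49.778‰
δ_B = (0.01042588/0.01123700 − 1)×1000 = (0.927817 − 1)×1000 = -72.183‰
f_A = (δ_mix − δ_B)/(δ_A − δ_B) = (-69.0 − (-72.183))/(-49.778 − (-72.183))
f_A = 3.183 / 22.405 = 0.1421

0.142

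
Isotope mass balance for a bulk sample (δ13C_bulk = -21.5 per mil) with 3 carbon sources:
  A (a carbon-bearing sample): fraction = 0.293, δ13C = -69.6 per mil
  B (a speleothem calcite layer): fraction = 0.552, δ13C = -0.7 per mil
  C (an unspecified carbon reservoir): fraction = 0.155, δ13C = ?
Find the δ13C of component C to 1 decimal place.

-4.7 per mil

Isotope mass balance: δ_bulk = Σ fᵢ·δᵢ.
-21.5 = 0.293×(-69.6) + 0.552×(-0.7) + 0.155×δ_C
0.155·δ_C = -21.5 − (-20.779) = -0.721
δ_C = -0.721 / 0.155 = -4.65 per mil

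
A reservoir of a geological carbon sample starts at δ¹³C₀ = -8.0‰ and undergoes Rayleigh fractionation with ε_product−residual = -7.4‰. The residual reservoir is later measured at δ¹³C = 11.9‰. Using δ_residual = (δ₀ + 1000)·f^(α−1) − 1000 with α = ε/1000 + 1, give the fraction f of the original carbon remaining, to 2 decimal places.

0.07

α − 1 = ε/1000 = -0.0074
(δ_res + 1000)/(δ₀ + 1000) = (11.9 + 1000)/(-8.0 + 1000) = 1011.9/992.0 = 1.020060
f = 1.020060^(1/-0.0074) = exp(ln(1.020060)/-0.0074) = exp(0.01986/-0.0074)
f = exp(-2.6840) = 0.0683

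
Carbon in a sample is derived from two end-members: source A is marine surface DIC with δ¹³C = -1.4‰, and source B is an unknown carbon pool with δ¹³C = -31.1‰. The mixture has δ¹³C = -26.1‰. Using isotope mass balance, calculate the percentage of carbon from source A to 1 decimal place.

16.8%

δ_mix = f_A·δ_A + (1 − f_A)·δ_B  ⇒  f_A = (δ_mix − δ_B)/(δ_A − δ_B)
f_A = (-26.1 − (-31.1)) / (-1.4 − (-31.1))
f_A = 5.0 / 29.7 = 0.1684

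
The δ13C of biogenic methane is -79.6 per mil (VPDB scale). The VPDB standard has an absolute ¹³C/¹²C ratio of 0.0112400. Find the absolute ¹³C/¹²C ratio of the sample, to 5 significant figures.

R_sample = R_standard × (δ13C/1000 + 1)
R_sample = 0.0112400 × (-79.6/1000 + 1) = 0.0112400 × 0.920400
R_sample = 0.0103453

0.010345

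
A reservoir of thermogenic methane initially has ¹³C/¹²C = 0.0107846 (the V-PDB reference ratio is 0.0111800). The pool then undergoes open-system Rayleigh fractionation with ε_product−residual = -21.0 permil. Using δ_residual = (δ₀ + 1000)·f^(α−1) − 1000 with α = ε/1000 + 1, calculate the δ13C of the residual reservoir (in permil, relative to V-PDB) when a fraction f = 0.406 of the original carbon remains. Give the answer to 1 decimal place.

δ₀ = (0.0107846/0.0111800 − 1)×1000 = (0.964633 − 1)×1000 = -35.367 permil
α − 1 = ε/1000 = -0.0210
f^(α−1) = 0.406^(-0.0210) = 1.019110
δ_res = (-35.367 + 1000) × 1.019110 − 1000 = 983.067 − 1000 = -16.93 permil

-16.9 permil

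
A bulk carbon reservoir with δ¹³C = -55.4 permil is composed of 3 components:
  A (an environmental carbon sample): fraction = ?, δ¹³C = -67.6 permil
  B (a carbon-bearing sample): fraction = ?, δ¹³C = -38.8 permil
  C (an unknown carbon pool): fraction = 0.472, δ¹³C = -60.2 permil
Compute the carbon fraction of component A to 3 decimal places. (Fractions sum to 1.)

0.226

Let f_A and f_B be the unknown fractions; fractions sum to 1 so f_A + f_B = 0.528.
Mass balance: Σ fᵢ·δᵢ = δ_bulk ⇒ f_A·(-67.6) + f_B·(-38.8) = -55.4 − (-28.414) = -26.986
Substitute f_B = 0.528 − f_A:
f_A·(-67.6 − -38.8) = -26.986 − 0.528×(-38.8) = -6.499
f_A = -6.499 / -28.8 = 0.2257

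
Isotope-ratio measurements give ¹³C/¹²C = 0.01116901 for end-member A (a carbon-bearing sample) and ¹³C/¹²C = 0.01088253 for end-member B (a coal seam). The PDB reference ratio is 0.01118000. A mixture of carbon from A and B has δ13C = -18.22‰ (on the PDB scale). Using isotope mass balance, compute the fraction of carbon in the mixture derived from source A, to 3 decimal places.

0.327

δ_A = (0.01116901/0.01118000 − 1)×1000 = (0.999017 − 1)×1000 = -0.983‰
δ_B = (0.01088253/0.01118000 − 1)×1000 = (0.973393 − 1)×1000 = -26.607‰
f_A = (δ_mix − δ_B)/(δ_A − δ_B) = (-18.22 − (-26.607))/(-0.983 − (-26.607))
f_A = 8.387 / 25.624 = 0.3273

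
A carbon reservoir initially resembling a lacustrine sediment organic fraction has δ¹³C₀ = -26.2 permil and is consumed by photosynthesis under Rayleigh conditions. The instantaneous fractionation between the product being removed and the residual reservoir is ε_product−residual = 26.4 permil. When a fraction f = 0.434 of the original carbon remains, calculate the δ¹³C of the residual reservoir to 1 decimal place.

-47.4 permil

Rayleigh residual: δ_res = (δ₀ + 1000)·f^(α−1) − 1000
α = ε/1000 + 1 = 1.02640, so α − 1 = 0.02640
f^(α−1) = 0.434^(0.02640) = 0.978205
δ_res = (-26.2 + 1000) × 0.978205 − 1000 = 952.576 − 1000 = -47.42 permil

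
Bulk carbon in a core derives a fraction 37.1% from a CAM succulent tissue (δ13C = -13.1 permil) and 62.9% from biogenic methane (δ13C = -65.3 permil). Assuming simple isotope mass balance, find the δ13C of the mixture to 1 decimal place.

δ_mix = f_A·δ_A + f_B·δ_B
δ_mix = 0.371 × (-13.1) + 0.629 × (-65.3)
δ_mix = -4.86 + -41.07 = -45.93 permil

-45.9 permil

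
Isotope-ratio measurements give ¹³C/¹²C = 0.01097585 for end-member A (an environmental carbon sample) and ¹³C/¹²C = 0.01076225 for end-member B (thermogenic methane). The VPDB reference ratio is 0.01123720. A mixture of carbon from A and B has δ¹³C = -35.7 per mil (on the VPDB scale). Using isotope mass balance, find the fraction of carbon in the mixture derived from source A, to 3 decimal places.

0.345

δ_A = (0.01097585/0.01123720 − 1)×1000 = (0.976742 − 1)×1000 = -23.258 per mil
δ_B = (0.01076225/0.01123720 − 1)×1000 = (0.957734 − 1)×1000 = -42.266 per mil
f_A = (δ_mix − δ_B)/(δ_A − δ_B) = (-35.7 − (-42.266))/(-23.258 − (-42.266))
f_A = 6.566 / 19.008 = 0.3454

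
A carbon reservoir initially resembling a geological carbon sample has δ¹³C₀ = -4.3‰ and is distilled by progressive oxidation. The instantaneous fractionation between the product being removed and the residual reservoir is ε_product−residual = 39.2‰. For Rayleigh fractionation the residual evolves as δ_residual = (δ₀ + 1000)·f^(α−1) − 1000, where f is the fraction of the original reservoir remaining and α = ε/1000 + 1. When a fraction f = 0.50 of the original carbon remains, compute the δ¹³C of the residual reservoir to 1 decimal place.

-31.0‰

Rayleigh residual: δ_res = (δ₀ + 1000)·f^(α−1) − 1000
α = ε/1000 + 1 = 1.03920, so α − 1 = 0.03920
f^(α−1) = 0.50^(0.03920) = 0.973194
δ_res = (-4.3 + 1000) × 0.973194 − 1000 = 969.010 − 1000 = -30.99‰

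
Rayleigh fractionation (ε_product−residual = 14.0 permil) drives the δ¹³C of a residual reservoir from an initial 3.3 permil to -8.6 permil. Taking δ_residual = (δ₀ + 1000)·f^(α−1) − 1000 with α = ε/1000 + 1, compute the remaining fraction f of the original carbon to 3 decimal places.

0.426

α − 1 = ε/1000 = 0.0140
(δ_res + 1000)/(δ₀ + 1000) = (-8.6 + 1000)/(3.3 + 1000) = 991.4/1003.3 = 0.988139
f = 0.988139^(1/0.0140) = exp(ln(0.988139)/0.0140) = exp(-0.01193/0.0140)
f = exp(-0.8523) = 0.4264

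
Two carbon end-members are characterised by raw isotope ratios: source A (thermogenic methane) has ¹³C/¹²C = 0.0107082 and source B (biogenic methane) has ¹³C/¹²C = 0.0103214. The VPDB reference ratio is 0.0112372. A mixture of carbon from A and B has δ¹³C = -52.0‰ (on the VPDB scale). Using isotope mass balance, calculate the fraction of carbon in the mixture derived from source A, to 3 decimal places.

0.857

δ_A = (0.0107082/0.0112372 − 1)×1000 = (0.952924 − 1)×1000 = -47.076‰
δ_B = (0.0103214/0.0112372 − 1)×1000 = (0.918503 − 1)×1000 = -81.497‰
f_A = (δ_mix − δ_B)/(δ_A − δ_B) = (-52.0 − (-81.497))/(-47.076 − (-81.497))
f_A = 29.497 / 34.421 = 0.8569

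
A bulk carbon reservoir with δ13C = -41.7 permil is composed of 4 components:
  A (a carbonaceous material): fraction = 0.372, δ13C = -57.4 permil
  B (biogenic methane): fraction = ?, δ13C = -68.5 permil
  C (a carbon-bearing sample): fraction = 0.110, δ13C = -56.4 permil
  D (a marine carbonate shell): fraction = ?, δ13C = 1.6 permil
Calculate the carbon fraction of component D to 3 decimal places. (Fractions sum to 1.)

Let f_D and f_B be the unknown fractions; fractions sum to 1 so f_D + f_B = 0.518.
Mass balance: Σ fᵢ·δᵢ = δ_bulk ⇒ f_D·(1.6) + f_B·(-68.5) = -41.7 − (-27.557) = -14.143
Substitute f_B = 0.518 − f_D:
f_D·(1.6 − -68.5) = -14.143 − 0.518×(-68.5) = 21.340
f_D = 21.340 / 70.1 = 0.3044

0.304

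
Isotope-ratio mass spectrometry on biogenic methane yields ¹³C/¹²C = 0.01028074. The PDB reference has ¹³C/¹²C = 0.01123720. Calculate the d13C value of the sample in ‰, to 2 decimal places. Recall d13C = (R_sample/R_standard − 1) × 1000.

-85.12‰

d13C = (R_sample / R_standard − 1) × 1000
R_sample / R_standard = 0.01028074 / 0.01123720 = 0.914884
d13C = (0.914884 − 1) × 1000 = -85.116‰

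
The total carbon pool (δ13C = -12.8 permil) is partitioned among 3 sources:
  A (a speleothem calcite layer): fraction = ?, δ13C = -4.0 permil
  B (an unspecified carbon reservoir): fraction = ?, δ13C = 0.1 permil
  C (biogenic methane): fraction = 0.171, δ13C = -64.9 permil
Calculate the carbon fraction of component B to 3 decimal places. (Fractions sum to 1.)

0.394

Let f_B and f_A be the unknown fractions; fractions sum to 1 so f_B + f_A = 0.829.
Mass balance: Σ fᵢ·δᵢ = δ_bulk ⇒ f_B·(0.1) + f_A·(-4.0) = -12.8 − (-11.098) = -1.702
Substitute f_A = 0.829 − f_B:
f_B·(0.1 − -4.0) = -1.702 − 0.829×(-4.0) = 1.614
f_B = 1.614 / 4.1 = 0.3936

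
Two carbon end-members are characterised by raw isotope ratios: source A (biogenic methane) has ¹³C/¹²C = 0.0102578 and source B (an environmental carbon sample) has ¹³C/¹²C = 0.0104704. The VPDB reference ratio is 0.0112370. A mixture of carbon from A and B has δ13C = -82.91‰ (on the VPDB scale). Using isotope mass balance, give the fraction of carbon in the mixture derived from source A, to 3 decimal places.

δ_A = (0.0102578/0.0112370 − 1)×1000 = (0.912859 − 1)×1000 = -87.141‰
δ_B = (0.0104704/0.0112370 − 1)×1000 = (0.931779 − 1)×1000 = -68.221‰
f_A = (δ_mix − δ_B)/(δ_A − δ_B) = (-82.91 − (-68.221))/(-87.141 − (-68.221))
f_A = -14.689 / -18.920 = 0.7764

0.776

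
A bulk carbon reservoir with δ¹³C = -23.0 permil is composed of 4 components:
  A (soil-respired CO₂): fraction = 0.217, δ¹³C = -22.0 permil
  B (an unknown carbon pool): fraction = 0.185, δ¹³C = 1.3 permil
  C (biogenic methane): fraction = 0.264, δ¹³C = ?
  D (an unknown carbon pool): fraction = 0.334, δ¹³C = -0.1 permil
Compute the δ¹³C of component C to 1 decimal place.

Isotope mass balance: δ_bulk = Σ fᵢ·δᵢ.
-23.0 = 0.217×(-22.0) + 0.185×(1.3) + 0.264×δ_C + 0.334×(-0.1)
0.264·δ_C = -23.0 − (-4.567) = -18.433
δ_C = -18.433 / 0.264 = -69.82 permil

-69.8 permil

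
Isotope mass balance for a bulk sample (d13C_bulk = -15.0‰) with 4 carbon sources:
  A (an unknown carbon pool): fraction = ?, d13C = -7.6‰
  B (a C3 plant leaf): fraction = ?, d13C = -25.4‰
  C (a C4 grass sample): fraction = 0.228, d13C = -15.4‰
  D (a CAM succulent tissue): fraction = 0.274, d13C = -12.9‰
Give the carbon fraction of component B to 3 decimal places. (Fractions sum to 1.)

Let f_B and f_A be the unknown fractions; fractions sum to 1 so f_B + f_A = 0.498.
Mass balance: Σ fᵢ·δᵢ = δ_bulk ⇒ f_B·(-25.4) + f_A·(-7.6) = -15.0 − (-7.046) = -7.954
Substitute f_A = 0.498 − f_B:
f_B·(-25.4 − -7.6) = -7.954 − 0.498×(-7.6) = -4.169
f_B = -4.169 / -17.8 = 0.2342

0.234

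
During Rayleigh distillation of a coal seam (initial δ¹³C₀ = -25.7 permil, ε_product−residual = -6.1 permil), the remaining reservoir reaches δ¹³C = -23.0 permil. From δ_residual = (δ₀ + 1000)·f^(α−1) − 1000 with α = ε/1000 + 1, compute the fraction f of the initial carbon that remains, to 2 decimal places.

0.64

α − 1 = ε/1000 = -0.0061
(δ_res + 1000)/(δ₀ + 1000) = (-23.0 + 1000)/(-25.7 + 1000) = 977.0/974.3 = 1.002771
f = 1.002771^(1/-0.0061) = exp(ln(1.002771)/-0.0061) = exp(0.00277/-0.0061)
f = exp(-0.4537) = 0.6353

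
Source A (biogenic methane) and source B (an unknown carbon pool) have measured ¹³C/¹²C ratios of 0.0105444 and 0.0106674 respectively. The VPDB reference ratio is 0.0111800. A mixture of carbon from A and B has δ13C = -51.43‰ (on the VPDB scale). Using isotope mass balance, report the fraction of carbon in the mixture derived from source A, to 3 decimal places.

δ_A = (0.0105444/0.0111800 − 1)×1000 = (0.943148 − 1)×1000 = -56.852‰
δ_B = (0.0106674/0.0111800 − 1)×1000 = (0.954150 − 1)×1000 = -45.850‰
f_A = (δ_mix − δ_B)/(δ_A − δ_B) = (-51.43 − (-45.850))/(-56.852 − (-45.850))
f_A = -5.580 / -11.002 = 0.5072

0.507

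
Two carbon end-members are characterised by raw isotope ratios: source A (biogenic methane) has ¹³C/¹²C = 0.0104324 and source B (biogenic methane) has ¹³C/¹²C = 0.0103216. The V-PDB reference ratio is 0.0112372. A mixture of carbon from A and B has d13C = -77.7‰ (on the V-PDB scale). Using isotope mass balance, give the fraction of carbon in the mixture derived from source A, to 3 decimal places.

δ_A = (0.0104324/0.0112372 − 1)×1000 = (0.928381 − 1)×1000 = -71.619‰
δ_B = (0.0103216/0.0112372 − 1)×1000 = (0.918521 − 1)×1000 = -81.479‰
f_A = (δ_mix − δ_B)/(δ_A − δ_B) = (-77.7 − (-81.479))/(-71.619 − (-81.479))
f_A = 3.779 / 9.860 = 0.3833

0.383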